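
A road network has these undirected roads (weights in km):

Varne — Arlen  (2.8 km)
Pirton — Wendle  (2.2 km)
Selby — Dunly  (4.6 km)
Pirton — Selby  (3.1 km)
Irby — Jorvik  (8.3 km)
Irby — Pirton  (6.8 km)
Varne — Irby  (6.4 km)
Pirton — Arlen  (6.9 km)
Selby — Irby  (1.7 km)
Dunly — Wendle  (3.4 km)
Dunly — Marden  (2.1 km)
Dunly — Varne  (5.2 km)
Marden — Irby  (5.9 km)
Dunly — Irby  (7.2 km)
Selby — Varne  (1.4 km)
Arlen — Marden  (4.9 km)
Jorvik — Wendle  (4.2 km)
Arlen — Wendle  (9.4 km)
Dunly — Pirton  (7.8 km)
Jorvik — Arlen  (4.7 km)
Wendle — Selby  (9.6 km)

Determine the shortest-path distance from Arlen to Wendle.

Shortest distances from Arlen:
Arlen: 0
Varne: 2.8  (via Arlen)
Selby: 4.2  (via Varne)
Jorvik: 4.7  (via Arlen)
Marden: 4.9  (via Arlen)
Irby: 5.9  (via Selby)
Pirton: 6.9  (via Arlen)
Dunly: 7  (via Marden)
Wendle: 8.9  (via Jorvik)
Shortest route: Arlen → Jorvik → Wendle = 8.9 km.

8.9 km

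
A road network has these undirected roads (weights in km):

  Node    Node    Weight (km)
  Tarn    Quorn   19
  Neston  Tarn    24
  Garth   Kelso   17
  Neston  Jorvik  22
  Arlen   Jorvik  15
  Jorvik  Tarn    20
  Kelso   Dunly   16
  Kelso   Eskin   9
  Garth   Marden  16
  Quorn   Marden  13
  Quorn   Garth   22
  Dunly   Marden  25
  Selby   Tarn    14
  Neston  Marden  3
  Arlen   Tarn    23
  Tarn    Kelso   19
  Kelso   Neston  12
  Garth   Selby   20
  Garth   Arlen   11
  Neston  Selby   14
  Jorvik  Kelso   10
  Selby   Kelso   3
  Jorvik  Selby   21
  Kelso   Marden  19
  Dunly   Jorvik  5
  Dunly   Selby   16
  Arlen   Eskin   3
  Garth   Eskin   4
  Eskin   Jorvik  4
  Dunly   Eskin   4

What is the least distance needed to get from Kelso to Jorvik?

Enumerating some paths:
Kelso - Jorvik: 10 = 10
Kelso - Eskin - Jorvik: 9+4 = 13
Cheapest is Kelso - Jorvik at 10 km.

10 km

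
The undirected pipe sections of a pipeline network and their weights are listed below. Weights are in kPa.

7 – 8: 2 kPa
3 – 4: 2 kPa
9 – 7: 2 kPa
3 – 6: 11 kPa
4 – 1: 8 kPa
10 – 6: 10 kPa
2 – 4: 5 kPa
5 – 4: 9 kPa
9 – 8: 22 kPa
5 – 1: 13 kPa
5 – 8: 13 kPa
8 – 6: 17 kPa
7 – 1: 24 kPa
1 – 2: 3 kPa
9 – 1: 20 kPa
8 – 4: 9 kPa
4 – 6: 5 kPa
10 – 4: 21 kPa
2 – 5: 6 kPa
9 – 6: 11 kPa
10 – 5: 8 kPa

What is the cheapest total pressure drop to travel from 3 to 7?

13 kPa

Running Dijkstra from 3:
3: 0
4: 2  (via 3)
2: 7  (via 4)
6: 7  (via 4)
1: 10  (via 4)
5: 11  (via 4)
8: 11  (via 4)
7: 13  (via 8)
Shortest route: 3–4–8–7 = 13 kPa.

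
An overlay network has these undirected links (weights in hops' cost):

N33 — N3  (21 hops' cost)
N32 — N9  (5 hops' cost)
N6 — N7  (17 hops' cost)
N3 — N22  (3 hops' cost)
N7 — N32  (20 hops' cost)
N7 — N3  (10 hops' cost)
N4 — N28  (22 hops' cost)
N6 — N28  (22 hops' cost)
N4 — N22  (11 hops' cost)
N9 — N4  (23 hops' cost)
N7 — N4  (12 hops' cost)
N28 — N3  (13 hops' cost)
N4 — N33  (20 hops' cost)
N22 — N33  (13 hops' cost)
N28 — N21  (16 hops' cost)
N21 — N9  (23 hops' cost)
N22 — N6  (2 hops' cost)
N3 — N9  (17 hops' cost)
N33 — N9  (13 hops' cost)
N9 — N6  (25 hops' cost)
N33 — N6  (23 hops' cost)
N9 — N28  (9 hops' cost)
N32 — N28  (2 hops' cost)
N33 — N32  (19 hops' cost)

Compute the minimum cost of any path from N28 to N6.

18 hops' cost

Compare a few routes:
N28–N3–N22–N6: 13+3+2 = 18
N28–N6: 22 = 22
Cheapest is N28–N3–N22–N6 at 18 hops' cost.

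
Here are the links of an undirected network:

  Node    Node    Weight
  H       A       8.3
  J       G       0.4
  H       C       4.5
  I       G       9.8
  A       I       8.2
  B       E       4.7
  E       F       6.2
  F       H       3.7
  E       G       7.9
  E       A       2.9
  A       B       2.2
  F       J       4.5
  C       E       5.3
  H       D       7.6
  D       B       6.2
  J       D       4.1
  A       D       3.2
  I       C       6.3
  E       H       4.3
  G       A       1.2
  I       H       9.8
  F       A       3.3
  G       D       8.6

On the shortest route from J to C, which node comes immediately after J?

G

Enumerating some paths:
J–G–A–E–C: 0.4+1.2+2.9+5.3 = 9.8
J–F–H–C: 4.5+3.7+4.5 = 12.7
J–G–A–F–H–C: 0.4+1.2+3.3+3.7+4.5 = 13.1
Cheapest is J–G–A–E–C at 9.8.
So from J the first move is to G.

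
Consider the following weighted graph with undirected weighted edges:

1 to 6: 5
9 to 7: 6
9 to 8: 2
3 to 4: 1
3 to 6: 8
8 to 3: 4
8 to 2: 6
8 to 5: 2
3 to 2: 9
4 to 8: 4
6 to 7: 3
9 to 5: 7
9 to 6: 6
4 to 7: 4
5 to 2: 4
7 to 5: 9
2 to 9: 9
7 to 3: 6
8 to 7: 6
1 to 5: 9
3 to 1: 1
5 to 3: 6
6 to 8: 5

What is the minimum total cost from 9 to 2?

8

Compare a few routes:
9 - 5 - 2: 7+4 = 11
9 - 2: 9 = 9
9 - 8 - 2: 2+6 = 8
The minimum is 8 via 9 - 8 - 2.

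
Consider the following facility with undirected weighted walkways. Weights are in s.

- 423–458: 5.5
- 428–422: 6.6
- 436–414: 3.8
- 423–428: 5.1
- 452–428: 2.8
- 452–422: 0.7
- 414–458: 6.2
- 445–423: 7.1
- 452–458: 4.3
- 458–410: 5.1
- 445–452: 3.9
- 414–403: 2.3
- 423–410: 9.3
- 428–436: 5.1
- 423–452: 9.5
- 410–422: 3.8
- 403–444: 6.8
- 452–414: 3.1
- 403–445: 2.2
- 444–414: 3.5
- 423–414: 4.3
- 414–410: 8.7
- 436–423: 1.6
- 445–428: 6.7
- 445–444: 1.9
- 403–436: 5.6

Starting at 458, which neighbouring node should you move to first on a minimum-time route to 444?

414

Candidate routes:
458–452–445–444: 4.3+3.9+1.9 = 10.1
458–414–444: 6.2+3.5 = 9.7
The minimum is 9.7 s via 458–414–444.
So from 458 the first move is to 414.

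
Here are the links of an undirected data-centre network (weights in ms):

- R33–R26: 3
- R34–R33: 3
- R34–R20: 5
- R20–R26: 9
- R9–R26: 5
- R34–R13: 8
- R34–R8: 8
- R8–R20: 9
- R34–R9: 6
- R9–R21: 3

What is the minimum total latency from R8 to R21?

17 ms

Candidate routes:
R8 - R20 - R34 - R9 - R21: 9+5+6+3 = 23
R8 - R34 - R9 - R21: 8+6+3 = 17
R8 - R34 - R33 - R26 - R9 - R21: 8+3+3+5+3 = 22
Cheapest is R8 - R34 - R9 - R21 at 17 ms.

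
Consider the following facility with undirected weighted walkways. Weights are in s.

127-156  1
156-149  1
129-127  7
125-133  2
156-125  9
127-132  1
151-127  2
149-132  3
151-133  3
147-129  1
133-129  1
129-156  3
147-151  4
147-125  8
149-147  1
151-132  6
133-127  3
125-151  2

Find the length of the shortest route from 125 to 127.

4 s

Candidate routes:
125 → 133 → 127: 2+3 = 5
125 → 151 → 127: 2+2 = 4
125 → 133 → 129 → 156 → 127: 2+1+3+1 = 7
Cheapest is 125 → 151 → 127 at 4 s.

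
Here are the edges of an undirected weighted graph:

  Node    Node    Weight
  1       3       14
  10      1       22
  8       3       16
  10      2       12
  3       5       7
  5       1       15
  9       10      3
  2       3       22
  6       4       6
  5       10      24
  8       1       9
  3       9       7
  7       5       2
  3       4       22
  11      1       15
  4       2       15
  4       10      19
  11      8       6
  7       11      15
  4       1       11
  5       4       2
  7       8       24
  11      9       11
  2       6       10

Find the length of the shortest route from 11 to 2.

26

Running Dijkstra from 11:
11: 0
8: 6  (via 11)
9: 11  (via 11)
10: 14  (via 9)
1: 15  (via 11)
7: 15  (via 11)
5: 17  (via 7)
3: 18  (via 9)
4: 19  (via 5)
6: 25  (via 4)
2: 26  (via 10)
Shortest route: 11 → 9 → 10 → 2 = 26.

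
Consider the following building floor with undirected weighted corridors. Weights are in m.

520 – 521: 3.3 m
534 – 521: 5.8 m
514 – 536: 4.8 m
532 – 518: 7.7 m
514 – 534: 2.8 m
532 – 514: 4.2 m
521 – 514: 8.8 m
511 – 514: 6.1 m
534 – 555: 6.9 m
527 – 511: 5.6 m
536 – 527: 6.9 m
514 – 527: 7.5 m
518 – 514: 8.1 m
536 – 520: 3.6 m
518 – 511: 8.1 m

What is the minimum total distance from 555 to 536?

14.5 m

Running Dijkstra from 555:
555: 0
534: 6.9  (via 555)
514: 9.7  (via 534)
521: 12.7  (via 534)
532: 13.9  (via 514)
536: 14.5  (via 514)
Shortest route: 555 → 534 → 514 → 536 = 14.5 m.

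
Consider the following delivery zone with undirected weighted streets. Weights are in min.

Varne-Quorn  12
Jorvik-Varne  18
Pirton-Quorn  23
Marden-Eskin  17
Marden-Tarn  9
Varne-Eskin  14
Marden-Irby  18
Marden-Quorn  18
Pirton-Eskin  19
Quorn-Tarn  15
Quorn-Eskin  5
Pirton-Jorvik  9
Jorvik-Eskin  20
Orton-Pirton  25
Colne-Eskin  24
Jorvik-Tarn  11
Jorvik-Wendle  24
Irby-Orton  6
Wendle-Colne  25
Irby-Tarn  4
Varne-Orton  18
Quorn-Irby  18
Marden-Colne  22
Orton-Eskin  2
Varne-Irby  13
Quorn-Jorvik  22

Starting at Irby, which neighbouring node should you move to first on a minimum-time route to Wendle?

Candidate routes:
Irby–Orton–Eskin–Jorvik–Wendle: 6+2+20+24 = 52
Irby–Orton–Eskin–Colne–Wendle: 6+2+24+25 = 57
Irby–Varne–Jorvik–Wendle: 13+18+24 = 55
Irby–Tarn–Jorvik–Wendle: 4+11+24 = 39
Cheapest is Irby–Tarn–Jorvik–Wendle at 39 min.
So from Irby the first move is to Tarn.

Tarn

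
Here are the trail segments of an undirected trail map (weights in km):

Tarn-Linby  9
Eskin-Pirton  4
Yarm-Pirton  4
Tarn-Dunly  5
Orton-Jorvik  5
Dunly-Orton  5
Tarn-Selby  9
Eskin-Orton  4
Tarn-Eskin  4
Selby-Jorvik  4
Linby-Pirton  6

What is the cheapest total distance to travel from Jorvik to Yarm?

17 km

Settle nodes by increasing distance from Jorvik:
Jorvik: 0
Selby: 4  (via Jorvik)
Orton: 5  (via Jorvik)
Eskin: 9  (via Orton)
Dunly: 10  (via Orton)
Pirton: 13  (via Eskin)
Tarn: 13  (via Selby)
Yarm: 17  (via Pirton)
Shortest route: Jorvik–Orton–Eskin–Pirton–Yarm = 17 km.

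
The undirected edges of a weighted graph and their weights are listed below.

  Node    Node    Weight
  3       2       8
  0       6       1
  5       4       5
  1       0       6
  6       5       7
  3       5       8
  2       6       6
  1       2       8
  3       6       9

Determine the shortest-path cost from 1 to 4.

Candidate routes:
1 - 0 - 6 - 5 - 4: 6+1+7+5 = 19
1 - 2 - 6 - 5 - 4: 8+6+7+5 = 26
The minimum is 19 via 1 - 0 - 6 - 5 - 4.

19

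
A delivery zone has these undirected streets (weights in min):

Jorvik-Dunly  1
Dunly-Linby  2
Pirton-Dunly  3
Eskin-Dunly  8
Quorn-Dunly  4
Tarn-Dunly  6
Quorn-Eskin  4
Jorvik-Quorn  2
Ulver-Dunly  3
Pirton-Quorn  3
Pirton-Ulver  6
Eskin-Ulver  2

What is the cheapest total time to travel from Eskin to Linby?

7 min

Compare a few routes:
Eskin → Quorn → Jorvik → Dunly → Linby: 4+2+1+2 = 9
Eskin → Ulver → Dunly → Linby: 2+3+2 = 7
The minimum is 7 min via Eskin → Ulver → Dunly → Linby.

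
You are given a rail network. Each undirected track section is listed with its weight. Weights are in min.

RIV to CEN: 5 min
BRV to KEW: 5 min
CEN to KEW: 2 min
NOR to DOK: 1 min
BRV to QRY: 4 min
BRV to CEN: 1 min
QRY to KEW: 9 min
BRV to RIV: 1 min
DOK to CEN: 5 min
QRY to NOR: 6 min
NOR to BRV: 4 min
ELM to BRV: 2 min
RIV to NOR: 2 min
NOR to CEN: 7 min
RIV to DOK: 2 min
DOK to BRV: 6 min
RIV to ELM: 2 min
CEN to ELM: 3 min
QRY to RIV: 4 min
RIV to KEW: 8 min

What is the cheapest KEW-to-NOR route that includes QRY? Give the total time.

13 min

Best KEW to QRY: KEW–CEN–BRV–QRY costing 7
Shortest QRY→NOR: QRY–NOR = 6
Total via QRY: 7 + 6 = 13 min.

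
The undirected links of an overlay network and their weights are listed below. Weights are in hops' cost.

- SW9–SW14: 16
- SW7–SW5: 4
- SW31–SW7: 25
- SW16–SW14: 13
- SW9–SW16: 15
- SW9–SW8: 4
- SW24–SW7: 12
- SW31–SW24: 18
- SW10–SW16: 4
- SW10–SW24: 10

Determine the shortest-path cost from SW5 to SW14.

43 hops' cost

Compare a few routes:
SW5 - SW7 - SW31 - SW24 - SW10 - SW16 - SW14: 4+25+18+10+4+13 = 74
SW5 - SW7 - SW31 - SW24 - SW10 - SW16 - SW9 - SW14: 4+25+18+10+4+15+16 = 92
SW5 - SW7 - SW24 - SW10 - SW16 - SW9 - SW14: 4+12+10+4+15+16 = 61
SW5 - SW7 - SW24 - SW10 - SW16 - SW14: 4+12+10+4+13 = 43
Cheapest is SW5 - SW7 - SW24 - SW10 - SW16 - SW14 at 43 hops' cost.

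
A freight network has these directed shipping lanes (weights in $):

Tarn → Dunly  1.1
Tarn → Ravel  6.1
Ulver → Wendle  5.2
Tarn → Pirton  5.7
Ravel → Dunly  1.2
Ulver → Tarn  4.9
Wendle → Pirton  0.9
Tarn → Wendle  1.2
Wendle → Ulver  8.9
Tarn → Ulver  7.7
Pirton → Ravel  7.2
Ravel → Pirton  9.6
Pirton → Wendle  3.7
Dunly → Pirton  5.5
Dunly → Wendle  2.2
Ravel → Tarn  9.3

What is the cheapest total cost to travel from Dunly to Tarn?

$16

Running Dijkstra from Dunly:
Dunly: 0
Wendle: 2.2  (via Dunly)
Pirton: 3.1  (via Wendle)
Ravel: 10.3  (via Pirton)
Ulver: 11.1  (via Wendle)
Tarn: 16  (via Ulver)
Shortest route: Dunly–Wendle–Ulver–Tarn = $16.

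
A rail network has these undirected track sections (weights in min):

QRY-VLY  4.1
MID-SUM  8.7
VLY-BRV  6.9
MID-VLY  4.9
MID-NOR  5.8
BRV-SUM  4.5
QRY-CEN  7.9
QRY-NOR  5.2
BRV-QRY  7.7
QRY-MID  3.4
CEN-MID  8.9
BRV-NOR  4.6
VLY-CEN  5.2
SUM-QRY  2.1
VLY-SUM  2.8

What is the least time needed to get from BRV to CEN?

Shortest distances from BRV:
BRV: 0
SUM: 4.5  (via BRV)
NOR: 4.6  (via BRV)
QRY: 6.6  (via SUM)
VLY: 6.9  (via BRV)
MID: 10  (via QRY)
CEN: 12.1  (via VLY)
Shortest route: BRV–VLY–CEN = 12.1 min.

12.1 min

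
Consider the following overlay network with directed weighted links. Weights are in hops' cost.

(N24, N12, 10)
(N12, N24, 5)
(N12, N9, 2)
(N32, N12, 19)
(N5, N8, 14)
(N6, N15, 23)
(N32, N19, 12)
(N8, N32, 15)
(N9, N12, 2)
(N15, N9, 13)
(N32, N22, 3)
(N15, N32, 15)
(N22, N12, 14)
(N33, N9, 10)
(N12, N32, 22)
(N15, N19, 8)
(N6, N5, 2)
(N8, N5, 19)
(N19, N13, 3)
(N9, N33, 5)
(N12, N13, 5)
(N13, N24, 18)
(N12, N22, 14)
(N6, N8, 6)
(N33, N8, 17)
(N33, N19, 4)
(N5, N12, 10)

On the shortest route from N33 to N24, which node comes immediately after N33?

N9

Compare a few routes:
N33 - N19 - N13 - N24: 4+3+18 = 25
N33 - N9 - N12 - N24: 10+2+5 = 17
The minimum is 17 hops' cost via N33 - N9 - N12 - N24.
So from N33 the first move is to N9.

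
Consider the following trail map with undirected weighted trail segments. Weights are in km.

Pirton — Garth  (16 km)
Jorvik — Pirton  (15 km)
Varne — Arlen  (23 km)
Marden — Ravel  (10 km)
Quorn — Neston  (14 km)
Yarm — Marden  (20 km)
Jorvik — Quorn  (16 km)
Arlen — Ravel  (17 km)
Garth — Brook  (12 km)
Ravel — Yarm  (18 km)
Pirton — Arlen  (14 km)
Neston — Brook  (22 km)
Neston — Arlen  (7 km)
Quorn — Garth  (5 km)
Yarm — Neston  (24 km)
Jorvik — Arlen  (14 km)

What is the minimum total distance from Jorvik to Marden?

41 km

Settle nodes by increasing distance from Jorvik:
Jorvik: 0
Arlen: 14  (via Jorvik)
Pirton: 15  (via Jorvik)
Quorn: 16  (via Jorvik)
Garth: 21  (via Quorn)
Neston: 21  (via Arlen)
Ravel: 31  (via Arlen)
Brook: 33  (via Garth)
Varne: 37  (via Arlen)
Marden: 41  (via Ravel)
Shortest route: Jorvik–Arlen–Ravel–Marden = 41 km.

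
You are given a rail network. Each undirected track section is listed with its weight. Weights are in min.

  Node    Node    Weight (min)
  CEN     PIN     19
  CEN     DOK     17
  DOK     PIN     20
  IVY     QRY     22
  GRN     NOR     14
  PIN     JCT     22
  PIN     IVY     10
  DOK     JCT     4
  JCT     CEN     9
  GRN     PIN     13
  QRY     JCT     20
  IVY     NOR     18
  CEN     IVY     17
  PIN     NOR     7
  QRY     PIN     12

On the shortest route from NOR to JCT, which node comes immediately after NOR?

Compare a few routes:
NOR–PIN–JCT: 7+22 = 29
NOR–PIN–DOK–JCT: 7+20+4 = 31
The minimum is 29 min via NOR–PIN–JCT.
So from NOR the first move is to PIN.

PIN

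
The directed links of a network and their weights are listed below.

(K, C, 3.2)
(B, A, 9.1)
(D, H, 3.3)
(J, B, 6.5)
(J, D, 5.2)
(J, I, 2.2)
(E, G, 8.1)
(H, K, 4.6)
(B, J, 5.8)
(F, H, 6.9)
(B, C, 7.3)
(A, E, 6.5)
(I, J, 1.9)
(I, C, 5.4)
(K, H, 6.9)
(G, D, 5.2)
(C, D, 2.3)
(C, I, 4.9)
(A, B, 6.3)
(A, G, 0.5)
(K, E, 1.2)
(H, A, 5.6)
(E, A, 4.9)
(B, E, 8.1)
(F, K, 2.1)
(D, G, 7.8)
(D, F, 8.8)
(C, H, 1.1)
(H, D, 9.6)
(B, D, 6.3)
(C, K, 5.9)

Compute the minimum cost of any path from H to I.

12.7

Candidate routes:
H → K → E → A → B → J → I: 4.6+1.2+4.9+6.3+5.8+2.2 = 25
H → A → B → C → I: 5.6+6.3+7.3+4.9 = 24.1
H → K → C → I: 4.6+3.2+4.9 = 12.7
H → A → B → J → I: 5.6+6.3+5.8+2.2 = 19.9
Cheapest is H → K → C → I at 12.7.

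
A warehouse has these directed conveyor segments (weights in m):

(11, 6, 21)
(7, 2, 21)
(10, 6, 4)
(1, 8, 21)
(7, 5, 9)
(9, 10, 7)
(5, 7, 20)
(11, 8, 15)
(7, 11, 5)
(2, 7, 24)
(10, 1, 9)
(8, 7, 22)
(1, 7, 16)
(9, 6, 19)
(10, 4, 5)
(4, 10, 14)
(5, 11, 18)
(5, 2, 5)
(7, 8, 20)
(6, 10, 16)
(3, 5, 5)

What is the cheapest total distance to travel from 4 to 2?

53 m

Running Dijkstra from 4:
4: 0
10: 14  (via 4)
6: 18  (via 10)
1: 23  (via 10)
7: 39  (via 1)
8: 44  (via 1)
11: 44  (via 7)
5: 48  (via 7)
2: 53  (via 5)
Shortest route: 4 → 10 → 1 → 7 → 5 → 2 = 53 m.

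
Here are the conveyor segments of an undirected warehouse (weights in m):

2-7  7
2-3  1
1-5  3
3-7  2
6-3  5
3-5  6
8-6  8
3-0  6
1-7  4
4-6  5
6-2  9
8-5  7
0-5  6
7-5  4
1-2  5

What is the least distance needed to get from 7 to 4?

Compare a few routes:
7 - 3 - 2 - 6 - 4: 2+1+9+5 = 17
7 - 3 - 6 - 4: 2+5+5 = 12
Cheapest is 7 - 3 - 6 - 4 at 12 m.

12 m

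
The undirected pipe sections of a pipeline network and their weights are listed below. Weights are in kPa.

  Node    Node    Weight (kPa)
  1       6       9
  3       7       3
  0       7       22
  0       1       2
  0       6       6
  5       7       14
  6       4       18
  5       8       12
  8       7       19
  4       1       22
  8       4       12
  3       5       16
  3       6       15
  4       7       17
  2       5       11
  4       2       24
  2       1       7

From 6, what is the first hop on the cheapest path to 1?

Compare a few routes:
6 - 1: 9 = 9
6 - 0 - 1: 6+2 = 8
Cheapest is 6 - 0 - 1 at 8 kPa.
So from 6 the first move is to 0.

0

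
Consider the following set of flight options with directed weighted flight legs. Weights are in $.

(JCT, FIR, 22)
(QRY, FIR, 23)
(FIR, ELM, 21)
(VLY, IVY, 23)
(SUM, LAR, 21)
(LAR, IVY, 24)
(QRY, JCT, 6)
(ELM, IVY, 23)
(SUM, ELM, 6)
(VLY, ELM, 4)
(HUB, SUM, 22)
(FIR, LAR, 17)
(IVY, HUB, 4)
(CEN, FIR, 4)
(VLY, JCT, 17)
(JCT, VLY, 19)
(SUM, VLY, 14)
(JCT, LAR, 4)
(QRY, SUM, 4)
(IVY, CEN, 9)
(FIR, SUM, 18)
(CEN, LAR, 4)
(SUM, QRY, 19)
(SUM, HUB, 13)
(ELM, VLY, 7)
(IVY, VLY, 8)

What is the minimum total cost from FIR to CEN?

Candidate routes:
FIR - ELM - IVY - CEN: 21+23+9 = 53
FIR - LAR - IVY - CEN: 17+24+9 = 50
The minimum is $50 via FIR - LAR - IVY - CEN.

$50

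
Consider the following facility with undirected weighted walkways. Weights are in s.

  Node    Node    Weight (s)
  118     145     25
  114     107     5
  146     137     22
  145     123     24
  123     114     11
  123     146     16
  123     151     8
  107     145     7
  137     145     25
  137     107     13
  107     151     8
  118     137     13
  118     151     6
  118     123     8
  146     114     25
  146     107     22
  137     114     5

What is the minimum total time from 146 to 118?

24 s

Running Dijkstra from 146:
146: 0
123: 16  (via 146)
107: 22  (via 146)
137: 22  (via 146)
151: 24  (via 123)
118: 24  (via 123)
Shortest route: 146 → 123 → 118 = 24 s.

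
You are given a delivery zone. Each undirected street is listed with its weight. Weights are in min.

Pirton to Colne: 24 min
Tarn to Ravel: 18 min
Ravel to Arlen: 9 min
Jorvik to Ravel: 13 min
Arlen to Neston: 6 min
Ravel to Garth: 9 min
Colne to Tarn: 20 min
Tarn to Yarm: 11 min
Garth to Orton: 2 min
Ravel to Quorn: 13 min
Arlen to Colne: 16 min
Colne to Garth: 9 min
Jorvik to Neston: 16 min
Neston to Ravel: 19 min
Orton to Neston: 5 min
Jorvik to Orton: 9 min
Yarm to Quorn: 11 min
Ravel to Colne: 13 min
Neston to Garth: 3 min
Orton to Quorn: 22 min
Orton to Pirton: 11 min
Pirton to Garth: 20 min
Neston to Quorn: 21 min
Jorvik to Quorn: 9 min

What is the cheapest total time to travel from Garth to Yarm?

Running Dijkstra from Garth:
Garth: 0
Orton: 2  (via Garth)
Neston: 3  (via Garth)
Ravel: 9  (via Garth)
Arlen: 9  (via Neston)
Colne: 9  (via Garth)
Jorvik: 11  (via Orton)
Pirton: 13  (via Orton)
Quorn: 20  (via Jorvik)
Tarn: 27  (via Ravel)
Yarm: 31  (via Quorn)
Shortest route: Garth → Orton → Jorvik → Quorn → Yarm = 31 min.

31 min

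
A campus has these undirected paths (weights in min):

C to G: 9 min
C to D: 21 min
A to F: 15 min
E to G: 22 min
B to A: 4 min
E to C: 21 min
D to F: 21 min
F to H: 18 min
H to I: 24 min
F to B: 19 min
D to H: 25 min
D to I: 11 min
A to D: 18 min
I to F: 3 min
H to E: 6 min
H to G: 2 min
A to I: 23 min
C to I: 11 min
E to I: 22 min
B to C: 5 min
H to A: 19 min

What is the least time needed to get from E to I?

Candidate routes:
E → I: 22 = 22
E → H → I: 6+24 = 30
E → H → G → C → I: 6+2+9+11 = 28
E → H → F → I: 6+18+3 = 27
The minimum is 22 min via E → I.

22 min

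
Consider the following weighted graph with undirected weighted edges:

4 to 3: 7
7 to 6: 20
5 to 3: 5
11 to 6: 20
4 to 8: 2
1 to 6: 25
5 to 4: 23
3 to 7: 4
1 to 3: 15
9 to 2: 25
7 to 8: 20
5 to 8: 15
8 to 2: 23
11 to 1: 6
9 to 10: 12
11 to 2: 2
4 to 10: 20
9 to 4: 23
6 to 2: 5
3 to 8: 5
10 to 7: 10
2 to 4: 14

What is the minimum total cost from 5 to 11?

Settle nodes by increasing distance from 5:
5: 0
3: 5  (via 5)
7: 9  (via 3)
8: 10  (via 3)
4: 12  (via 3)
10: 19  (via 7)
1: 20  (via 3)
2: 26  (via 4)
11: 26  (via 1)
Shortest route: 5–3–1–11 = 26.

26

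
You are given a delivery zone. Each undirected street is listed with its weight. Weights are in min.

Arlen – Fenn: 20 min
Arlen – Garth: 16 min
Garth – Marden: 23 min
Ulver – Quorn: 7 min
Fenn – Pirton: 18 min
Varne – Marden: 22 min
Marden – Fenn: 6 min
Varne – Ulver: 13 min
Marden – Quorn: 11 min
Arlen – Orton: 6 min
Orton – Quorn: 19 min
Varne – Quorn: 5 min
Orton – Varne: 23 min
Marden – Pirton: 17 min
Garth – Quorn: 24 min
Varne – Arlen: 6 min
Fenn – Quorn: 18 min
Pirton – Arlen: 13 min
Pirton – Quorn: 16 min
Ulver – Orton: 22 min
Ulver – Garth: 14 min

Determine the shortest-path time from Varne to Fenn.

Settle nodes by increasing distance from Varne:
Varne: 0
Quorn: 5  (via Varne)
Arlen: 6  (via Varne)
Ulver: 12  (via Quorn)
Orton: 12  (via Arlen)
Marden: 16  (via Quorn)
Pirton: 19  (via Arlen)
Fenn: 22  (via Marden)
Shortest route: Varne → Quorn → Marden → Fenn = 22 min.

22 min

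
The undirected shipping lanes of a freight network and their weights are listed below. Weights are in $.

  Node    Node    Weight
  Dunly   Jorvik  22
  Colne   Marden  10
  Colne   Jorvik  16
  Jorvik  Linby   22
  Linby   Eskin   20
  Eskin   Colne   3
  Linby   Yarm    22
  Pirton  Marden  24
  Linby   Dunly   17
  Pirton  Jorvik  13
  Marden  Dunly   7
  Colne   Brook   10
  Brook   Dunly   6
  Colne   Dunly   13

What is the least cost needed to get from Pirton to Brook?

Enumerating some paths:
Pirton - Marden - Dunly - Brook: 24+7+6 = 37
Pirton - Marden - Colne - Brook: 24+10+10 = 44
Pirton - Jorvik - Colne - Brook: 13+16+10 = 39
Pirton - Jorvik - Dunly - Brook: 13+22+6 = 41
The minimum is $37 via Pirton - Marden - Dunly - Brook.

$37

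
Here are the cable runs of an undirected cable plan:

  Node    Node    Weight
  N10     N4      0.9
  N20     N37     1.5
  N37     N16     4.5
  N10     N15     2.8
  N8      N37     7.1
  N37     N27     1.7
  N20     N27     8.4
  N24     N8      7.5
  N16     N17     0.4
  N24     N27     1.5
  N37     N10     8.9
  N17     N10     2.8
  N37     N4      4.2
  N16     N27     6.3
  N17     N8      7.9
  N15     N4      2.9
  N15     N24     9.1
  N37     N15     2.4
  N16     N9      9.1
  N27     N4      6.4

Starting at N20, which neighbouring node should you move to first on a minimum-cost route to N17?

N37

Enumerating some paths:
N20 - N37 - N16 - N17: 1.5+4.5+0.4 = 6.4
N20 - N37 - N15 - N10 - N17: 1.5+2.4+2.8+2.8 = 9.5
N20 - N37 - N4 - N10 - N17: 1.5+4.2+0.9+2.8 = 9.4
N20 - N37 - N27 - N16 - N17: 1.5+1.7+6.3+0.4 = 9.9
Cheapest is N20 - N37 - N16 - N17 at 6.4.
So from N20 the first move is to N37.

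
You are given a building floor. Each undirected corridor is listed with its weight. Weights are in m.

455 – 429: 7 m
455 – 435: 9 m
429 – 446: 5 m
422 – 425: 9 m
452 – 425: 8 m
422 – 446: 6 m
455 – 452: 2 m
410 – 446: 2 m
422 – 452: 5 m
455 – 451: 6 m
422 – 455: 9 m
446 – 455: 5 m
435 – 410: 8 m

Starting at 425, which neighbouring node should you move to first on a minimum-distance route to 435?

Compare a few routes:
425 → 422 → 452 → 455 → 435: 9+5+2+9 = 25
425 → 452 → 455 → 435: 8+2+9 = 19
The minimum is 19 m via 425 → 452 → 455 → 435.
So from 425 the first move is to 452.

452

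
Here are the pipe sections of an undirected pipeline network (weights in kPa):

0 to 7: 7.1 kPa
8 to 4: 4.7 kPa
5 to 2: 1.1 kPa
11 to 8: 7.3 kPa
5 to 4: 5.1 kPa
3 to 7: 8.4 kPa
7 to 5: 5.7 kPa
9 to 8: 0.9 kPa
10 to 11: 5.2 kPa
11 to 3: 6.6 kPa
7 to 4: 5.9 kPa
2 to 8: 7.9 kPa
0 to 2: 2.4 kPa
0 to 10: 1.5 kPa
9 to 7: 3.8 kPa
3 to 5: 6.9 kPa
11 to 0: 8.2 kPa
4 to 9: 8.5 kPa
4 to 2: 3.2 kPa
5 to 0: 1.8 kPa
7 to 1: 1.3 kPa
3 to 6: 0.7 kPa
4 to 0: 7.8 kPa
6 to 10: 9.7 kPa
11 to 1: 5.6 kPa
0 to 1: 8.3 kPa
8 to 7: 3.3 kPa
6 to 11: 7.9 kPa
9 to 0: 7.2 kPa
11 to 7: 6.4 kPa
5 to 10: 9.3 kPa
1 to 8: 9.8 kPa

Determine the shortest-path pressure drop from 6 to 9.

Settle nodes by increasing distance from 6:
6: 0
3: 0.7  (via 6)
11: 7.3  (via 3)
5: 7.6  (via 3)
2: 8.7  (via 5)
7: 9.1  (via 3)
0: 9.4  (via 5)
10: 9.7  (via 6)
1: 10.4  (via 7)
4: 11.9  (via 2)
8: 12.4  (via 7)
9: 12.9  (via 7)
Shortest route: 6–3–7–9 = 12.9 kPa.

12.9 kPa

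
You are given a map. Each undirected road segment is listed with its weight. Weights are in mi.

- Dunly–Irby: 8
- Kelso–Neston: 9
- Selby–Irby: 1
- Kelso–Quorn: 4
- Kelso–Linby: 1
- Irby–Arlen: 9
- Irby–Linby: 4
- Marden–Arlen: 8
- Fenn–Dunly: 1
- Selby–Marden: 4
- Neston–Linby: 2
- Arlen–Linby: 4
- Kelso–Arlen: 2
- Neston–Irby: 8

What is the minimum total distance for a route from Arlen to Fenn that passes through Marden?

Best Arlen to Marden: Arlen → Marden costing 8
Shortest Marden→Fenn: Marden → Selby → Irby → Dunly → Fenn = 14
Total via Marden: 8 + 14 = 22 mi.

22 mi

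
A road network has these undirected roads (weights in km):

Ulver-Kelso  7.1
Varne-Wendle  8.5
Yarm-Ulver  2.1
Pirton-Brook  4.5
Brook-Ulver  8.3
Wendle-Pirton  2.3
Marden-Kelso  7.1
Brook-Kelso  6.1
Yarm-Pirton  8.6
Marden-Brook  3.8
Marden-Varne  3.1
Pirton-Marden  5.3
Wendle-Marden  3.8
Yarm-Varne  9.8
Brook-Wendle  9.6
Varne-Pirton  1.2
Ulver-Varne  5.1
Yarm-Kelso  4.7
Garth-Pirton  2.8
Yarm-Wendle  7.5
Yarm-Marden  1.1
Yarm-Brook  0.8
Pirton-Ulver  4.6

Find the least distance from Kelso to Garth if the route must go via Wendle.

Best Kelso to Wendle: Kelso–Yarm–Marden–Wendle costing 9.6
Best Wendle to Garth: Wendle–Pirton–Garth costing 5.1
Total via Wendle: 9.6 + 5.1 = 14.7 km.

14.7 km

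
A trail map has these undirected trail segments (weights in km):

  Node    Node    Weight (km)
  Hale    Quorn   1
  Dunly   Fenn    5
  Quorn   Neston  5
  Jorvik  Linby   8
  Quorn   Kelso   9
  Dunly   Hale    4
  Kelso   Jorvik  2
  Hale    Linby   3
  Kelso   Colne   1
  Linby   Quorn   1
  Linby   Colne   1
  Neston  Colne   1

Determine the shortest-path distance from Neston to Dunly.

8 km

Candidate routes:
Neston - Colne - Linby - Hale - Dunly: 1+1+3+4 = 9
Neston - Colne - Linby - Quorn - Hale - Dunly: 1+1+1+1+4 = 8
Neston - Quorn - Hale - Dunly: 5+1+4 = 10
The minimum is 8 km via Neston - Colne - Linby - Quorn - Hale - Dunly.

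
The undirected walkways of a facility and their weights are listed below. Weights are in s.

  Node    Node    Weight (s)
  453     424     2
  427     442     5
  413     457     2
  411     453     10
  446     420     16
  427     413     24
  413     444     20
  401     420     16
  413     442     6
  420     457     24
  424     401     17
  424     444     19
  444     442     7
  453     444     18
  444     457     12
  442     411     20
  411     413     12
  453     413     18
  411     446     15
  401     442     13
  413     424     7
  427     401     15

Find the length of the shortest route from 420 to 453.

35 s

Settle nodes by increasing distance from 420:
420: 0
401: 16  (via 420)
446: 16  (via 420)
457: 24  (via 420)
413: 26  (via 457)
442: 29  (via 401)
427: 31  (via 401)
411: 31  (via 446)
424: 33  (via 401)
453: 35  (via 424)
Shortest route: 420–401–424–453 = 35 s.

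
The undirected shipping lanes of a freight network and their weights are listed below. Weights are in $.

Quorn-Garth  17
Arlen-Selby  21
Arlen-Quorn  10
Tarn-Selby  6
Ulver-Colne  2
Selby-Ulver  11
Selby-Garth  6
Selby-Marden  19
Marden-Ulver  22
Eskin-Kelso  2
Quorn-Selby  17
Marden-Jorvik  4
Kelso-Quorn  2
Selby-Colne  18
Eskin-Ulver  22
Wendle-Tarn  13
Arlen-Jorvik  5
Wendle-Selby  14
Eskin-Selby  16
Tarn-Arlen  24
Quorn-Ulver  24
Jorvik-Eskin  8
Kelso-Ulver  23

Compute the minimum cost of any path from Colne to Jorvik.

$28

Shortest distances from Colne:
Colne: 0
Ulver: 2  (via Colne)
Selby: 13  (via Ulver)
Garth: 19  (via Selby)
Tarn: 19  (via Selby)
Marden: 24  (via Ulver)
Eskin: 24  (via Ulver)
Kelso: 25  (via Ulver)
Quorn: 26  (via Ulver)
Wendle: 27  (via Selby)
Jorvik: 28  (via Marden)
Shortest route: Colne → Ulver → Marden → Jorvik = $28.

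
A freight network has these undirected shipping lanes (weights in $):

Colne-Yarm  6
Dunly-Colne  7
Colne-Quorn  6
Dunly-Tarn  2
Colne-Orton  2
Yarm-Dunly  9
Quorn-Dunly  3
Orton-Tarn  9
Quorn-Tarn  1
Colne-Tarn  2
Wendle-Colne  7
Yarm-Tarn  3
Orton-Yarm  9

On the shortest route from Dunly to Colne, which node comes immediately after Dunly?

Tarn

Compare a few routes:
Dunly → Quorn → Tarn → Colne: 3+1+2 = 6
Dunly → Colne: 7 = 7
Dunly → Tarn → Colne: 2+2 = 4
Dunly → Quorn → Colne: 3+6 = 9
The minimum is $4 via Dunly → Tarn → Colne.
So from Dunly the first move is to Tarn.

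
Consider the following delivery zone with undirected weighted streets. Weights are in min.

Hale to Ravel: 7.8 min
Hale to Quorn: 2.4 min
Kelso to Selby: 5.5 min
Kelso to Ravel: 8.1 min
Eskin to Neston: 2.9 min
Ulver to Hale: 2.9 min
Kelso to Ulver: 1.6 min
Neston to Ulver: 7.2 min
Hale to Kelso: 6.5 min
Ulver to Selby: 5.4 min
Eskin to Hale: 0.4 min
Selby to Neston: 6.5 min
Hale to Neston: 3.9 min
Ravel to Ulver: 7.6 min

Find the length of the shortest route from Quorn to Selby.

Shortest distances from Quorn:
Quorn: 0
Hale: 2.4  (via Quorn)
Eskin: 2.8  (via Hale)
Ulver: 5.3  (via Hale)
Neston: 5.7  (via Eskin)
Kelso: 6.9  (via Ulver)
Ravel: 10.2  (via Hale)
Selby: 10.7  (via Ulver)
Shortest route: Quorn–Hale–Ulver–Selby = 10.7 min.

10.7 min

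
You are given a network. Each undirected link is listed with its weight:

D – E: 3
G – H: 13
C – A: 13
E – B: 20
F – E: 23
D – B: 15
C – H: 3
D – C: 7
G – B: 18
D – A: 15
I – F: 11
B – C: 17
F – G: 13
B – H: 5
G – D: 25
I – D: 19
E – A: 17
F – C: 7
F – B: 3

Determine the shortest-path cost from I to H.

19

Candidate routes:
I - F - C - H: 11+7+3 = 21
I - F - B - H: 11+3+5 = 19
I - F - B - C - H: 11+3+17+3 = 34
I - D - C - H: 19+7+3 = 29
Cheapest is I - F - B - H at 19.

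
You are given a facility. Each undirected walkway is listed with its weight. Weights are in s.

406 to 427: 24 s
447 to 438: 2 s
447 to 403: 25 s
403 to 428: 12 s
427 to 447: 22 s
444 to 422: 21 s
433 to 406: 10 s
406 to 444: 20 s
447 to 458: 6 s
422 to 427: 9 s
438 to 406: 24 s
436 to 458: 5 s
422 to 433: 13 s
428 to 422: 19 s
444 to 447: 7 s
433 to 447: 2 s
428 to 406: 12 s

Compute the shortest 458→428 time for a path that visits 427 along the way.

Best 458 to 427: 458 → 447 → 427 costing 28
Best 427 to 428: 427 → 422 → 428 costing 28
Total via 427: 28 + 28 = 56 s.

56 s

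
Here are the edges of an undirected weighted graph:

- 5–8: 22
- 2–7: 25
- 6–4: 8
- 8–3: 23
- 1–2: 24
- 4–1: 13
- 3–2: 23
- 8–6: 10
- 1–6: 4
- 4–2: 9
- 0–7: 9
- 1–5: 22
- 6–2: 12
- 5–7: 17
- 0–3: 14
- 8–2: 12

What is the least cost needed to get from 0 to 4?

Candidate routes:
0 - 7 - 2 - 6 - 4: 9+25+12+8 = 54
0 - 3 - 8 - 6 - 4: 14+23+10+8 = 55
0 - 3 - 2 - 4: 14+23+9 = 46
0 - 7 - 2 - 4: 9+25+9 = 43
Cheapest is 0 - 7 - 2 - 4 at 43.

43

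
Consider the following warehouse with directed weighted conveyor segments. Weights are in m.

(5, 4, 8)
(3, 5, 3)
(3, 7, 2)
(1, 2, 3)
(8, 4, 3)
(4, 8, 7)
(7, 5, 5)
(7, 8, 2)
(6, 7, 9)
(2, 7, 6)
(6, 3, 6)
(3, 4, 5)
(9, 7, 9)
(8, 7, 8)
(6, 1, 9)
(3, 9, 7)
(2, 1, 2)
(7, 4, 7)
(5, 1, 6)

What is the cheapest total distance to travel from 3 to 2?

12 m

Candidate routes:
3–9–7–5–1–2: 7+9+5+6+3 = 30
3–5–1–2: 3+6+3 = 12
3–7–5–1–2: 2+5+6+3 = 16
The minimum is 12 m via 3–5–1–2.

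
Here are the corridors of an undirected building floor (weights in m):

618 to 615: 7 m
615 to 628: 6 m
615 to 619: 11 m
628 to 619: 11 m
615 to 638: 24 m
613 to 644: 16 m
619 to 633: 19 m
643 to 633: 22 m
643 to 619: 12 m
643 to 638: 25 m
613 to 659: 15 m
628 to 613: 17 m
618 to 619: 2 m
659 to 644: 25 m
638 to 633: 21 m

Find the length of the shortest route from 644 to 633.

63 m

Compare a few routes:
644–613–628–615–618–619–633: 16+17+6+7+2+19 = 67
644–613–628–619–633: 16+17+11+19 = 63
Cheapest is 644–613–628–619–633 at 63 m.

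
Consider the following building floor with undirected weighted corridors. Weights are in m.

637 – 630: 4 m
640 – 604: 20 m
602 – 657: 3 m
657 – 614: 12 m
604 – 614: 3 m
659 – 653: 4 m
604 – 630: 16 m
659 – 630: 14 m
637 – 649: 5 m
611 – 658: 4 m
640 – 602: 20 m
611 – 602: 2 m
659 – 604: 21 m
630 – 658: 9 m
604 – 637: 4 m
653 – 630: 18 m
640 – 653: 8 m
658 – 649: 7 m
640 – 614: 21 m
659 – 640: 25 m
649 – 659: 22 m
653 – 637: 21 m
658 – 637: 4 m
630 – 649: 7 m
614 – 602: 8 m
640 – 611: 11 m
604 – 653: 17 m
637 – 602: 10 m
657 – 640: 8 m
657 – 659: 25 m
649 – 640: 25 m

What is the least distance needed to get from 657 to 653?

16 m

Enumerating some paths:
657 → 640 → 653: 8+8 = 16
657 → 602 → 611 → 640 → 653: 3+2+11+8 = 24
Cheapest is 657 → 640 → 653 at 16 m.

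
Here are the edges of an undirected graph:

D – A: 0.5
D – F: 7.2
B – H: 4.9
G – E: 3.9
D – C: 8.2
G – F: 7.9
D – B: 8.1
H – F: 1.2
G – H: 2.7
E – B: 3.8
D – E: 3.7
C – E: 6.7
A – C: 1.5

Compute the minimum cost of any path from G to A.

8.1

Shortest distances from G:
G: 0
H: 2.7  (via G)
E: 3.9  (via G)
F: 3.9  (via H)
B: 7.6  (via H)
D: 7.6  (via E)
A: 8.1  (via D)
Shortest route: G–E–D–A = 8.1.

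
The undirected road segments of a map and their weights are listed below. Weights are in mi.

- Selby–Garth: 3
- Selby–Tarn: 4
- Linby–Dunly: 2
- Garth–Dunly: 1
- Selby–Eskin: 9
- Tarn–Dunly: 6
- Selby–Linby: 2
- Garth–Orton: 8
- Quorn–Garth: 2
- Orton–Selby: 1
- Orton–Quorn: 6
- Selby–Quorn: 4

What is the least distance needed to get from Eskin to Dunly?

Running Dijkstra from Eskin:
Eskin: 0
Selby: 9  (via Eskin)
Orton: 10  (via Selby)
Linby: 11  (via Selby)
Garth: 12  (via Selby)
Quorn: 13  (via Selby)
Dunly: 13  (via Linby)
Shortest route: Eskin → Selby → Linby → Dunly = 13 mi.

13 mi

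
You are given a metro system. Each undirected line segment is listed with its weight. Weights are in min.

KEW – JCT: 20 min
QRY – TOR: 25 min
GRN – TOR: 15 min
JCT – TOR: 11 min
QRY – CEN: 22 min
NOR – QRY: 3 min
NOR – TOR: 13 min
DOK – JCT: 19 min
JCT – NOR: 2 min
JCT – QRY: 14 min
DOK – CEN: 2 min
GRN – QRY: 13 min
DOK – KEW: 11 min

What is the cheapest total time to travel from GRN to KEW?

38 min

Candidate routes:
GRN–TOR–JCT–KEW: 15+11+20 = 46
GRN–QRY–NOR–JCT–KEW: 13+3+2+20 = 38
The minimum is 38 min via GRN–QRY–NOR–JCT–KEW.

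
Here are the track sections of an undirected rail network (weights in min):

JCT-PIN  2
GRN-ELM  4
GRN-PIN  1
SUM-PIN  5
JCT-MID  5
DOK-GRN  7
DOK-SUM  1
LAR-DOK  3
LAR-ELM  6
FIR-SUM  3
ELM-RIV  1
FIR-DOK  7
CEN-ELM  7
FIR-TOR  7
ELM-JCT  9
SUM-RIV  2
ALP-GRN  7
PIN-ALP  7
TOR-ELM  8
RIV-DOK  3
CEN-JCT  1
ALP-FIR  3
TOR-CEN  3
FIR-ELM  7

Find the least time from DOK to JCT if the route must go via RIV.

Shortest DOK→RIV: DOK–RIV = 3
Best RIV to JCT: RIV–ELM–GRN–PIN–JCT costing 8
Total via RIV: 3 + 8 = 11 min.

11 min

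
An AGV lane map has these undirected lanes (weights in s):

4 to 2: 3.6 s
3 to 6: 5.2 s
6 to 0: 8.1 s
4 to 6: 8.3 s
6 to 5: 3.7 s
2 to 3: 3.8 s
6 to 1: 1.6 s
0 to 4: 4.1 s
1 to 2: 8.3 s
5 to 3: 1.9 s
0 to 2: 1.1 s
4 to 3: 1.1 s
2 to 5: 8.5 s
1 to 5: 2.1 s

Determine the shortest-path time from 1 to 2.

7.8 s

Settle nodes by increasing distance from 1:
1: 0
6: 1.6  (via 1)
5: 2.1  (via 1)
3: 4  (via 5)
4: 5.1  (via 3)
2: 7.8  (via 3)
Shortest route: 1–5–3–2 = 7.8 s.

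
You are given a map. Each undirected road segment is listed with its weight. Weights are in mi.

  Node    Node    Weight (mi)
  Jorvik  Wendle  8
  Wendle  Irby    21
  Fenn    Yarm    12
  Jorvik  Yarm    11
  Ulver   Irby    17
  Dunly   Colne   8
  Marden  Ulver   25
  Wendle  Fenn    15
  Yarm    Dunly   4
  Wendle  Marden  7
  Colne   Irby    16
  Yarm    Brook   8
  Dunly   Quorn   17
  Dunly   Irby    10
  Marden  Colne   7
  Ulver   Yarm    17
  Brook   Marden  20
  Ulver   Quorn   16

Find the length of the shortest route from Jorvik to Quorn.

Settle nodes by increasing distance from Jorvik:
Jorvik: 0
Wendle: 8  (via Jorvik)
Yarm: 11  (via Jorvik)
Dunly: 15  (via Yarm)
Marden: 15  (via Wendle)
Brook: 19  (via Yarm)
Colne: 22  (via Marden)
Fenn: 23  (via Wendle)
Irby: 25  (via Dunly)
Ulver: 28  (via Yarm)
Quorn: 32  (via Dunly)
Shortest route: Jorvik → Yarm → Dunly → Quorn = 32 mi.

32 mi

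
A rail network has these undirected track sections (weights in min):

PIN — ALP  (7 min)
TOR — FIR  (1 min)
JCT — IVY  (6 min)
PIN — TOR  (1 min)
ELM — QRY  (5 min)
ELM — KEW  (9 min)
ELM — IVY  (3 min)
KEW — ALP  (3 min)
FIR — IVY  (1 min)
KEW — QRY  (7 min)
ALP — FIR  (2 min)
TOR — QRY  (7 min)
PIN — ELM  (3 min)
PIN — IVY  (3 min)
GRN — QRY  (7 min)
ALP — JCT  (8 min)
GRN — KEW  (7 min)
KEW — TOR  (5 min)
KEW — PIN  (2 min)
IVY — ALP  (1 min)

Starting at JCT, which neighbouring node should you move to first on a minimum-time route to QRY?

Enumerating some paths:
JCT - IVY - ELM - QRY: 6+3+5 = 14
JCT - IVY - FIR - TOR - QRY: 6+1+1+7 = 15
JCT - ALP - IVY - ELM - QRY: 8+1+3+5 = 17
Cheapest is JCT - IVY - ELM - QRY at 14 min.
So from JCT the first move is to IVY.

IVY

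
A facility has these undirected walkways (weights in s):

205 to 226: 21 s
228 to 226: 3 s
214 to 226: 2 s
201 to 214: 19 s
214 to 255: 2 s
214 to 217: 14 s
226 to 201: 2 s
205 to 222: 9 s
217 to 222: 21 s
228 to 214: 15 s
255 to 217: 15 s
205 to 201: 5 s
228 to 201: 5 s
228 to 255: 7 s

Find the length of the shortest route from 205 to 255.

11 s

Running Dijkstra from 205:
205: 0
201: 5  (via 205)
226: 7  (via 201)
222: 9  (via 205)
214: 9  (via 226)
228: 10  (via 201)
255: 11  (via 214)
Shortest route: 205–201–226–214–255 = 11 s.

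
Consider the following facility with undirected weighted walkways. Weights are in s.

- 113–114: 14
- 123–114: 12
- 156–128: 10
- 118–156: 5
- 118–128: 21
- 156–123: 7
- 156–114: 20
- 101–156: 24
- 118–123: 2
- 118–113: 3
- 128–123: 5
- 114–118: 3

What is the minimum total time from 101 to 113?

32 s

Enumerating some paths:
101 - 156 - 123 - 118 - 113: 24+7+2+3 = 36
101 - 156 - 118 - 113: 24+5+3 = 32
101 - 156 - 118 - 114 - 113: 24+5+3+14 = 46
101 - 156 - 128 - 123 - 118 - 113: 24+10+5+2+3 = 44
The minimum is 32 s via 101 - 156 - 118 - 113.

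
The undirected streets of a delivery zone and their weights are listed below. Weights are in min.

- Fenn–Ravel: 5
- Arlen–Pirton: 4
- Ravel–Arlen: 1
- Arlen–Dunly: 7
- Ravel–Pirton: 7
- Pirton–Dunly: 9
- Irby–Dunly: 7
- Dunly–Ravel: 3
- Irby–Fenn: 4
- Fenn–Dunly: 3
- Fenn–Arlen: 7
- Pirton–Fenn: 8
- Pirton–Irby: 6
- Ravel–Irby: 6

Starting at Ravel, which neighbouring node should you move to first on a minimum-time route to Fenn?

Fenn

Candidate routes:
Ravel–Dunly–Fenn: 3+3 = 6
Ravel–Arlen–Fenn: 1+7 = 8
Ravel–Fenn: 5 = 5
The minimum is 5 min via Ravel–Fenn.
So from Ravel the first move is to Fenn.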